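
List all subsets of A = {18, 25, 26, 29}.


|A| = 4, so |P(A)| = 2^4 = 16
Enumerate subsets by cardinality (0 to 4):
∅, {18}, {25}, {26}, {29}, {18, 25}, {18, 26}, {18, 29}, {25, 26}, {25, 29}, {26, 29}, {18, 25, 26}, {18, 25, 29}, {18, 26, 29}, {25, 26, 29}, {18, 25, 26, 29}

P(A) has 16 subsets: ∅, {18}, {25}, {26}, {29}, {18, 25}, {18, 26}, {18, 29}, {25, 26}, {25, 29}, {26, 29}, {18, 25, 26}, {18, 25, 29}, {18, 26, 29}, {25, 26, 29}, {18, 25, 26, 29}


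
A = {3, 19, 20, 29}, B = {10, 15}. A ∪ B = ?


A ∪ B = all elements in A or B (or both)
A = {3, 19, 20, 29}
B = {10, 15}
A ∪ B = {3, 10, 15, 19, 20, 29}

A ∪ B = {3, 10, 15, 19, 20, 29}


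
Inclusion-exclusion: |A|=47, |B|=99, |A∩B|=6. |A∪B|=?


|A ∪ B| = |A| + |B| - |A ∩ B|
= 47 + 99 - 6
= 140

|A ∪ B| = 140


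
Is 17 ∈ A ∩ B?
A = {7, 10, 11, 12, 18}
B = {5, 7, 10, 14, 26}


A = {7, 10, 11, 12, 18}, B = {5, 7, 10, 14, 26}
A ∩ B = elements in both A and B
A ∩ B = {7, 10}
Checking if 17 ∈ A ∩ B
17 is not in A ∩ B → False

17 ∉ A ∩ B


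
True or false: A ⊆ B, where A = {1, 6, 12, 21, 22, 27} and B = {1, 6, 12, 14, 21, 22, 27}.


A ⊆ B means every element of A is in B.
All elements of A are in B.
So A ⊆ B.

Yes, A ⊆ B


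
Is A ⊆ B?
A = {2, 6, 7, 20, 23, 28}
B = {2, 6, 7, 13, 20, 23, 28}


A ⊆ B means every element of A is in B.
All elements of A are in B.
So A ⊆ B.

Yes, A ⊆ B


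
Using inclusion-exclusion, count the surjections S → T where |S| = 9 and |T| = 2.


n = |S| = 9, k = |T| = 2. Surjections via inclusion-exclusion:
S(n,k) = Σ(-1)^i × C(k,i) × (k-i)^n, i=0 to k
i=0: (-1)^0×C(2,0)×2^9 = 512
i=1: (-1)^1×C(2,1)×1^9 = -2
i=2: (-1)^2×C(2,2)×0^9 = 0
Total = 510

Number of surjections = 510


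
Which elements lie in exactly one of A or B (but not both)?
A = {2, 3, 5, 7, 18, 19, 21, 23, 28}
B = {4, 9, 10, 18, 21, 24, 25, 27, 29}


A △ B = (A \ B) ∪ (B \ A) = elements in exactly one of A or B
A \ B = {2, 3, 5, 7, 19, 23, 28}
B \ A = {4, 9, 10, 24, 25, 27, 29}
A △ B = {2, 3, 4, 5, 7, 9, 10, 19, 23, 24, 25, 27, 28, 29}

A △ B = {2, 3, 4, 5, 7, 9, 10, 19, 23, 24, 25, 27, 28, 29}


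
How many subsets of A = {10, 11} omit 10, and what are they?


A subset of A that omits 10 is a subset of A \ {10}, so there are 2^(n-1) = 2^1 = 2 of them.
Subsets excluding 10: ∅, {11}

Subsets excluding 10 (2 total): ∅, {11}


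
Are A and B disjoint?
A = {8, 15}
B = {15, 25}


Disjoint means A ∩ B = ∅.
A ∩ B = {15}
A ∩ B ≠ ∅, so A and B are NOT disjoint.

No, A and B are not disjoint (A ∩ B = {15})


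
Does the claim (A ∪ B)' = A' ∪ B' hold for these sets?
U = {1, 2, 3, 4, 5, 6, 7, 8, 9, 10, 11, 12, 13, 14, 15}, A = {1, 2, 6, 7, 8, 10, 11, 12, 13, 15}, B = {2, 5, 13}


LHS: A ∪ B = {1, 2, 5, 6, 7, 8, 10, 11, 12, 13, 15}
(A ∪ B)' = U \ (A ∪ B) = {3, 4, 9, 14}
A' = {3, 4, 5, 9, 14}, B' = {1, 3, 4, 6, 7, 8, 9, 10, 11, 12, 14, 15}
Claimed RHS: A' ∪ B' = {1, 3, 4, 5, 6, 7, 8, 9, 10, 11, 12, 14, 15}
Identity is INVALID: LHS = {3, 4, 9, 14} but the RHS claimed here equals {1, 3, 4, 5, 6, 7, 8, 9, 10, 11, 12, 14, 15}. The correct form is (A ∪ B)' = A' ∩ B'.

Identity is invalid: (A ∪ B)' = {3, 4, 9, 14} but A' ∪ B' = {1, 3, 4, 5, 6, 7, 8, 9, 10, 11, 12, 14, 15}. The correct De Morgan law is (A ∪ B)' = A' ∩ B'.


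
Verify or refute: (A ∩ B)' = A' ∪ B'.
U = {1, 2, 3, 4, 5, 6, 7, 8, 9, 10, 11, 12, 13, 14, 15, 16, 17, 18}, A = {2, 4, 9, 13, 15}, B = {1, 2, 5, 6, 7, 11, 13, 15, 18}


LHS: A ∩ B = {2, 13, 15}
(A ∩ B)' = U \ (A ∩ B) = {1, 3, 4, 5, 6, 7, 8, 9, 10, 11, 12, 14, 16, 17, 18}
A' = {1, 3, 5, 6, 7, 8, 10, 11, 12, 14, 16, 17, 18}, B' = {3, 4, 8, 9, 10, 12, 14, 16, 17}
Claimed RHS: A' ∪ B' = {1, 3, 4, 5, 6, 7, 8, 9, 10, 11, 12, 14, 16, 17, 18}
Identity is VALID: LHS = RHS = {1, 3, 4, 5, 6, 7, 8, 9, 10, 11, 12, 14, 16, 17, 18} ✓

Identity is valid. (A ∩ B)' = A' ∪ B' = {1, 3, 4, 5, 6, 7, 8, 9, 10, 11, 12, 14, 16, 17, 18}


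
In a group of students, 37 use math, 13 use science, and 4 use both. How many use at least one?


|A ∪ B| = |A| + |B| - |A ∩ B|
= 37 + 13 - 4
= 46

|A ∪ B| = 46


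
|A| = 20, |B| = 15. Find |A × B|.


|A × B| = |A| × |B|
= 20 × 15
= 300

|A × B| = 300


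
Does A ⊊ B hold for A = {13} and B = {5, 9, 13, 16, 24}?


A ⊂ B requires: A ⊆ B AND A ≠ B.
A ⊆ B? Yes
A = B? No
A ⊂ B: Yes (A is a proper subset of B)

Yes, A ⊂ B


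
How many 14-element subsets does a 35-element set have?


C(n,k) = n! / (k!(n-k)!)
C(35,14) = 35! / (14!21!)
= 2319959400

C(35,14) = 2319959400


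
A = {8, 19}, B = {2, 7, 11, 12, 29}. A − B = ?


A \ B = elements in A but not in B
A = {8, 19}
B = {2, 7, 11, 12, 29}
Remove from A any elements in B
A \ B = {8, 19}

A \ B = {8, 19}


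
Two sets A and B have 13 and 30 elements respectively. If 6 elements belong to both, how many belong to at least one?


|A ∪ B| = |A| + |B| - |A ∩ B|
= 13 + 30 - 6
= 37

|A ∪ B| = 37


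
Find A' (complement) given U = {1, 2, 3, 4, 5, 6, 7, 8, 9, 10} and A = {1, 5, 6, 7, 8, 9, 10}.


Aᶜ = U \ A = elements in U but not in A
U = {1, 2, 3, 4, 5, 6, 7, 8, 9, 10}
A = {1, 5, 6, 7, 8, 9, 10}
Aᶜ = {2, 3, 4}

Aᶜ = {2, 3, 4}


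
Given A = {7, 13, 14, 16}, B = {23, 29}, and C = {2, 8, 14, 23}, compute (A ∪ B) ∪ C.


A ∪ B = {7, 13, 14, 16, 23, 29}
(A ∪ B) ∪ C = {2, 7, 8, 13, 14, 16, 23, 29}

A ∪ B ∪ C = {2, 7, 8, 13, 14, 16, 23, 29}


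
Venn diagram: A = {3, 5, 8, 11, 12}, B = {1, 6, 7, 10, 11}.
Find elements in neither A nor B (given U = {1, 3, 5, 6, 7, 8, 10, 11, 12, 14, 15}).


A = {3, 5, 8, 11, 12}
B = {1, 6, 7, 10, 11}
Region: in neither A nor B (given U = {1, 3, 5, 6, 7, 8, 10, 11, 12, 14, 15})
Elements: {14, 15}

Elements in neither A nor B (given U = {1, 3, 5, 6, 7, 8, 10, 11, 12, 14, 15}): {14, 15}


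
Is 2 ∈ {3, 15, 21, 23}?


A = {3, 15, 21, 23}
Checking if 2 is in A
2 is not in A → False

2 ∉ A


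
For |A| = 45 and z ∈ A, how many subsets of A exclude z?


Subsets of A avoiding z are subsets of A \ {z}, which has 44 elements.
Count = 2^(n-1) = 2^44
= 17592186044416

Number of subsets avoiding z = 17592186044416


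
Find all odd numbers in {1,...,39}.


Checking each candidate:
Condition: odd numbers in {1,...,39}
Result = {1, 3, 5, 7, 9, 11, 13, 15, 17, 19, 21, 23, 25, 27, 29, 31, 33, 35, 37, 39}

{1, 3, 5, 7, 9, 11, 13, 15, 17, 19, 21, 23, 25, 27, 29, 31, 33, 35, 37, 39}


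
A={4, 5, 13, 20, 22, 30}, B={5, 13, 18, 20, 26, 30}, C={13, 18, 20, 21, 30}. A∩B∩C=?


A ∩ B = {5, 13, 20, 30}
(A ∩ B) ∩ C = {13, 20, 30}

A ∩ B ∩ C = {13, 20, 30}


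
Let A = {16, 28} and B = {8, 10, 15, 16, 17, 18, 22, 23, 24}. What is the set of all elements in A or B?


A ∪ B = all elements in A or B (or both)
A = {16, 28}
B = {8, 10, 15, 16, 17, 18, 22, 23, 24}
A ∪ B = {8, 10, 15, 16, 17, 18, 22, 23, 24, 28}

A ∪ B = {8, 10, 15, 16, 17, 18, 22, 23, 24, 28}


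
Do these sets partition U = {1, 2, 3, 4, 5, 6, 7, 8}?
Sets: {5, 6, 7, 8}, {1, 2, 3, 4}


A partition requires: (1) non-empty parts, (2) pairwise disjoint, (3) union = U
Parts: {5, 6, 7, 8}, {1, 2, 3, 4}
Union of parts: {1, 2, 3, 4, 5, 6, 7, 8}
U = {1, 2, 3, 4, 5, 6, 7, 8}
All non-empty? True
Pairwise disjoint? True
Covers U? True

Yes, valid partition


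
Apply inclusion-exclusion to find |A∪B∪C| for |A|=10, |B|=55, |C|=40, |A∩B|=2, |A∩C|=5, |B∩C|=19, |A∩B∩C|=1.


|A∪B∪C| = |A|+|B|+|C| - |A∩B|-|A∩C|-|B∩C| + |A∩B∩C|
= 10+55+40 - 2-5-19 + 1
= 105 - 26 + 1
= 80

|A ∪ B ∪ C| = 80


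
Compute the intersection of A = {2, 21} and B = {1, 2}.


A ∩ B = elements in both A and B
A = {2, 21}
B = {1, 2}
A ∩ B = {2}

A ∩ B = {2}


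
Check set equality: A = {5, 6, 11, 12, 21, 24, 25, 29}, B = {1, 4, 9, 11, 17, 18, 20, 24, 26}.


Two sets are equal iff they have exactly the same elements.
A = {5, 6, 11, 12, 21, 24, 25, 29}
B = {1, 4, 9, 11, 17, 18, 20, 24, 26}
Differences: {1, 4, 5, 6, 9, 12, 17, 18, 20, 21, 25, 26, 29}
A ≠ B

No, A ≠ B


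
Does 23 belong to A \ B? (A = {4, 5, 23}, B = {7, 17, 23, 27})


A = {4, 5, 23}, B = {7, 17, 23, 27}
A \ B = elements in A but not in B
A \ B = {4, 5}
Checking if 23 ∈ A \ B
23 is not in A \ B → False

23 ∉ A \ B


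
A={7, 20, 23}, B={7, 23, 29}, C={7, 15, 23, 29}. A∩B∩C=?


A ∩ B = {7, 23}
(A ∩ B) ∩ C = {7, 23}

A ∩ B ∩ C = {7, 23}


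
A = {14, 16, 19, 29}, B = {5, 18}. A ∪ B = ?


A ∪ B = all elements in A or B (or both)
A = {14, 16, 19, 29}
B = {5, 18}
A ∪ B = {5, 14, 16, 18, 19, 29}

A ∪ B = {5, 14, 16, 18, 19, 29}


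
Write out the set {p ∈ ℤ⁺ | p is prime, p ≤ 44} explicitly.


Checking each candidate:
Condition: primes ≤ 44
Result = {2, 3, 5, 7, 11, 13, 17, 19, 23, 29, 31, 37, 41, 43}

{2, 3, 5, 7, 11, 13, 17, 19, 23, 29, 31, 37, 41, 43}


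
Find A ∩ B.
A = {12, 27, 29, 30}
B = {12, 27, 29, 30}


A ∩ B = elements in both A and B
A = {12, 27, 29, 30}
B = {12, 27, 29, 30}
A ∩ B = {12, 27, 29, 30}

A ∩ B = {12, 27, 29, 30}


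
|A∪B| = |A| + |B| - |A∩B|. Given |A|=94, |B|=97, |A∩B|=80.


|A ∪ B| = |A| + |B| - |A ∩ B|
= 94 + 97 - 80
= 111

|A ∪ B| = 111


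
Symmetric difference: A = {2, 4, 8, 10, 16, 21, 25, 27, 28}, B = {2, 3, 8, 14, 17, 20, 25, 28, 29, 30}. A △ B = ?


A △ B = (A \ B) ∪ (B \ A) = elements in exactly one of A or B
A \ B = {4, 10, 16, 21, 27}
B \ A = {3, 14, 17, 20, 29, 30}
A △ B = {3, 4, 10, 14, 16, 17, 20, 21, 27, 29, 30}

A △ B = {3, 4, 10, 14, 16, 17, 20, 21, 27, 29, 30}


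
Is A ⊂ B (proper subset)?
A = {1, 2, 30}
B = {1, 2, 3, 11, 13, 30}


A ⊂ B requires: A ⊆ B AND A ≠ B.
A ⊆ B? Yes
A = B? No
A ⊂ B: Yes (A is a proper subset of B)

Yes, A ⊂ B


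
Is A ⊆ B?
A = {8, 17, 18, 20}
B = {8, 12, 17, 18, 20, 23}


A ⊆ B means every element of A is in B.
All elements of A are in B.
So A ⊆ B.

Yes, A ⊆ B


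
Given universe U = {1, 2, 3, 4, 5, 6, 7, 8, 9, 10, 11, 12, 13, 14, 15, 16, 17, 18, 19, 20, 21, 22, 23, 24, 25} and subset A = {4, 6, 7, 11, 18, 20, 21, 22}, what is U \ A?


Aᶜ = U \ A = elements in U but not in A
U = {1, 2, 3, 4, 5, 6, 7, 8, 9, 10, 11, 12, 13, 14, 15, 16, 17, 18, 19, 20, 21, 22, 23, 24, 25}
A = {4, 6, 7, 11, 18, 20, 21, 22}
Aᶜ = {1, 2, 3, 5, 8, 9, 10, 12, 13, 14, 15, 16, 17, 19, 23, 24, 25}

Aᶜ = {1, 2, 3, 5, 8, 9, 10, 12, 13, 14, 15, 16, 17, 19, 23, 24, 25}


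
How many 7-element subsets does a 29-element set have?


C(n,k) = n! / (k!(n-k)!)
C(29,7) = 29! / (7!22!)
= 1560780

C(29,7) = 1560780


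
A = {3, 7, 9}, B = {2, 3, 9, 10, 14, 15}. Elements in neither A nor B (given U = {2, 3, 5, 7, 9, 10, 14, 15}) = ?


A = {3, 7, 9}
B = {2, 3, 9, 10, 14, 15}
Region: in neither A nor B (given U = {2, 3, 5, 7, 9, 10, 14, 15})
Elements: {5}

Elements in neither A nor B (given U = {2, 3, 5, 7, 9, 10, 14, 15}): {5}


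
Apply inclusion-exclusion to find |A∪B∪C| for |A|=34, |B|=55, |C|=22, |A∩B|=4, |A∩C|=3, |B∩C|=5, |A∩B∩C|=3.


|A∪B∪C| = |A|+|B|+|C| - |A∩B|-|A∩C|-|B∩C| + |A∩B∩C|
= 34+55+22 - 4-3-5 + 3
= 111 - 12 + 3
= 102

|A ∪ B ∪ C| = 102


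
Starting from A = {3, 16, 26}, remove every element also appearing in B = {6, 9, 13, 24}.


A \ B = elements in A but not in B
A = {3, 16, 26}
B = {6, 9, 13, 24}
Remove from A any elements in B
A \ B = {3, 16, 26}

A \ B = {3, 16, 26}


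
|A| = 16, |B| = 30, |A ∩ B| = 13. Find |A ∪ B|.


|A ∪ B| = |A| + |B| - |A ∩ B|
= 16 + 30 - 13
= 33

|A ∪ B| = 33


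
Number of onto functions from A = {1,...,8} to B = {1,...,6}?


n = |A| = 8, k = |B| = 6. Surjections via inclusion-exclusion:
S(n,k) = Σ(-1)^i × C(k,i) × (k-i)^n, i=0 to k
i=0: (-1)^0×C(6,0)×6^8 = 1679616
i=1: (-1)^1×C(6,1)×5^8 = -2343750
i=2: (-1)^2×C(6,2)×4^8 = 983040
i=3: (-1)^3×C(6,3)×3^8 = -131220
i=4: (-1)^4×C(6,4)×2^8 = 3840
i=5: (-1)^5×C(6,5)×1^8 = -6
i=6: (-1)^6×C(6,6)×0^8 = 0
Total = 191520

Number of surjections = 191520


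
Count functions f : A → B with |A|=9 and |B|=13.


Each of |A| = 9 inputs maps to any of |B| = 13 outputs.
# functions = |B|^|A| = 13^9
= 10604499373

Number of functions = 10604499373


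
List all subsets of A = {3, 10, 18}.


|A| = 3, so |P(A)| = 2^3 = 8
Enumerate subsets by cardinality (0 to 3):
∅, {3}, {10}, {18}, {3, 10}, {3, 18}, {10, 18}, {3, 10, 18}

P(A) has 8 subsets: ∅, {3}, {10}, {18}, {3, 10}, {3, 18}, {10, 18}, {3, 10, 18}


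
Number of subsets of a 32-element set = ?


Number of subsets = 2^n
= 2^32
= 4294967296

|P(A)| = 4294967296


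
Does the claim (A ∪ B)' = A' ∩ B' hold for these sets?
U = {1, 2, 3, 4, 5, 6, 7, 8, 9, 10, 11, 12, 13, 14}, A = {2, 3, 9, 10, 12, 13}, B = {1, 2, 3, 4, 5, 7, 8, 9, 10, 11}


LHS: A ∪ B = {1, 2, 3, 4, 5, 7, 8, 9, 10, 11, 12, 13}
(A ∪ B)' = U \ (A ∪ B) = {6, 14}
A' = {1, 4, 5, 6, 7, 8, 11, 14}, B' = {6, 12, 13, 14}
Claimed RHS: A' ∩ B' = {6, 14}
Identity is VALID: LHS = RHS = {6, 14} ✓

Identity is valid. (A ∪ B)' = A' ∩ B' = {6, 14}


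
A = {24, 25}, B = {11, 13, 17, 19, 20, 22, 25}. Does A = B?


Two sets are equal iff they have exactly the same elements.
A = {24, 25}
B = {11, 13, 17, 19, 20, 22, 25}
Differences: {11, 13, 17, 19, 20, 22, 24}
A ≠ B

No, A ≠ B


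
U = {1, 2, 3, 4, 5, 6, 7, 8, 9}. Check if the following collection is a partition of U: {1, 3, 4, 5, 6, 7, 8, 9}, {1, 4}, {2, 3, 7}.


A partition requires: (1) non-empty parts, (2) pairwise disjoint, (3) union = U
Parts: {1, 3, 4, 5, 6, 7, 8, 9}, {1, 4}, {2, 3, 7}
Union of parts: {1, 2, 3, 4, 5, 6, 7, 8, 9}
U = {1, 2, 3, 4, 5, 6, 7, 8, 9}
All non-empty? True
Pairwise disjoint? False
Covers U? True

No, not a valid partition


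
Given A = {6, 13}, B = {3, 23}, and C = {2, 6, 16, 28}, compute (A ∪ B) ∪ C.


A ∪ B = {3, 6, 13, 23}
(A ∪ B) ∪ C = {2, 3, 6, 13, 16, 23, 28}

A ∪ B ∪ C = {2, 3, 6, 13, 16, 23, 28}


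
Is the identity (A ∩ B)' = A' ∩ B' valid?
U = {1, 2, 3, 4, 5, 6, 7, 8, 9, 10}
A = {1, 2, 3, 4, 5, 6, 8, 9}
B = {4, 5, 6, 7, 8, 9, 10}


LHS: A ∩ B = {4, 5, 6, 8, 9}
(A ∩ B)' = U \ (A ∩ B) = {1, 2, 3, 7, 10}
A' = {7, 10}, B' = {1, 2, 3}
Claimed RHS: A' ∩ B' = ∅
Identity is INVALID: LHS = {1, 2, 3, 7, 10} but the RHS claimed here equals ∅. The correct form is (A ∩ B)' = A' ∪ B'.

Identity is invalid: (A ∩ B)' = {1, 2, 3, 7, 10} but A' ∩ B' = ∅. The correct De Morgan law is (A ∩ B)' = A' ∪ B'.


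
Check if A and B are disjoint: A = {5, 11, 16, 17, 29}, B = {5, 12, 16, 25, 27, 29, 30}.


Disjoint means A ∩ B = ∅.
A ∩ B = {5, 16, 29}
A ∩ B ≠ ∅, so A and B are NOT disjoint.

No, A and B are not disjoint (A ∩ B = {5, 16, 29})


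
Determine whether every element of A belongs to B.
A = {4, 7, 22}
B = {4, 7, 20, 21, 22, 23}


A ⊆ B means every element of A is in B.
All elements of A are in B.
So A ⊆ B.

Yes, A ⊆ B


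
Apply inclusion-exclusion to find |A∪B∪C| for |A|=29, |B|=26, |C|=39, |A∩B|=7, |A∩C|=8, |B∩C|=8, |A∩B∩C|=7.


|A∪B∪C| = |A|+|B|+|C| - |A∩B|-|A∩C|-|B∩C| + |A∩B∩C|
= 29+26+39 - 7-8-8 + 7
= 94 - 23 + 7
= 78

|A ∪ B ∪ C| = 78


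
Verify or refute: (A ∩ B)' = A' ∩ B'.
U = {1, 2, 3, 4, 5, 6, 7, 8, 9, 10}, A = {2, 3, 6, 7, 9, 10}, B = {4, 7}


LHS: A ∩ B = {7}
(A ∩ B)' = U \ (A ∩ B) = {1, 2, 3, 4, 5, 6, 8, 9, 10}
A' = {1, 4, 5, 8}, B' = {1, 2, 3, 5, 6, 8, 9, 10}
Claimed RHS: A' ∩ B' = {1, 5, 8}
Identity is INVALID: LHS = {1, 2, 3, 4, 5, 6, 8, 9, 10} but the RHS claimed here equals {1, 5, 8}. The correct form is (A ∩ B)' = A' ∪ B'.

Identity is invalid: (A ∩ B)' = {1, 2, 3, 4, 5, 6, 8, 9, 10} but A' ∩ B' = {1, 5, 8}. The correct De Morgan law is (A ∩ B)' = A' ∪ B'.


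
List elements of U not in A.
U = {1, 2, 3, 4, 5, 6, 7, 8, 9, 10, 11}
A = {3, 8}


Aᶜ = U \ A = elements in U but not in A
U = {1, 2, 3, 4, 5, 6, 7, 8, 9, 10, 11}
A = {3, 8}
Aᶜ = {1, 2, 4, 5, 6, 7, 9, 10, 11}

Aᶜ = {1, 2, 4, 5, 6, 7, 9, 10, 11}


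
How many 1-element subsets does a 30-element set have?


C(n,k) = n! / (k!(n-k)!)
C(30,1) = 30! / (1!29!)
= 30

C(30,1) = 30


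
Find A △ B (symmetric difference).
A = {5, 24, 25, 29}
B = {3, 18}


A △ B = (A \ B) ∪ (B \ A) = elements in exactly one of A or B
A \ B = {5, 24, 25, 29}
B \ A = {3, 18}
A △ B = {3, 5, 18, 24, 25, 29}

A △ B = {3, 5, 18, 24, 25, 29}


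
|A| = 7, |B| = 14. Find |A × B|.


|A × B| = |A| × |B|
= 7 × 14
= 98

|A × B| = 98


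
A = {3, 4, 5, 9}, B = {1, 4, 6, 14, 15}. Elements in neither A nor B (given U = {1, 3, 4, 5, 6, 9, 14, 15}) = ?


A = {3, 4, 5, 9}
B = {1, 4, 6, 14, 15}
Region: in neither A nor B (given U = {1, 3, 4, 5, 6, 9, 14, 15})
Elements: ∅

Elements in neither A nor B (given U = {1, 3, 4, 5, 6, 9, 14, 15}): ∅


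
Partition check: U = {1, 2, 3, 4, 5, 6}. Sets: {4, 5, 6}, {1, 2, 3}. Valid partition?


A partition requires: (1) non-empty parts, (2) pairwise disjoint, (3) union = U
Parts: {4, 5, 6}, {1, 2, 3}
Union of parts: {1, 2, 3, 4, 5, 6}
U = {1, 2, 3, 4, 5, 6}
All non-empty? True
Pairwise disjoint? True
Covers U? True

Yes, valid partition


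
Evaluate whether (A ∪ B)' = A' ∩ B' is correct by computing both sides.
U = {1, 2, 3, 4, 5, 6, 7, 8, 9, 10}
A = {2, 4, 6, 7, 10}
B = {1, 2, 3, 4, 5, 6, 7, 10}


LHS: A ∪ B = {1, 2, 3, 4, 5, 6, 7, 10}
(A ∪ B)' = U \ (A ∪ B) = {8, 9}
A' = {1, 3, 5, 8, 9}, B' = {8, 9}
Claimed RHS: A' ∩ B' = {8, 9}
Identity is VALID: LHS = RHS = {8, 9} ✓

Identity is valid. (A ∪ B)' = A' ∩ B' = {8, 9}


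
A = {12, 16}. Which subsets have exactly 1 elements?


|A| = 2, so A has C(2,1) = 2 subsets of size 1.
Enumerate by choosing 1 elements from A at a time:
{12}, {16}

1-element subsets (2 total): {12}, {16}


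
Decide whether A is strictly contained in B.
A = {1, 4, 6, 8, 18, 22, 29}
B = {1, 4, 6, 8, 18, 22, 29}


A ⊂ B requires: A ⊆ B AND A ≠ B.
A ⊆ B? Yes
A = B? Yes
A = B, so A is not a PROPER subset.

No, A is not a proper subset of B


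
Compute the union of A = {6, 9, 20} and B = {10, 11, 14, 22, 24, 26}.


A ∪ B = all elements in A or B (or both)
A = {6, 9, 20}
B = {10, 11, 14, 22, 24, 26}
A ∪ B = {6, 9, 10, 11, 14, 20, 22, 24, 26}

A ∪ B = {6, 9, 10, 11, 14, 20, 22, 24, 26}


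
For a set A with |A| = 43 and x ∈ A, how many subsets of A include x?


Subsets of A containing x correspond to subsets of A \ {x}, which has 42 elements.
Count = 2^(n-1) = 2^42
= 4398046511104

Number of subsets containing x = 4398046511104


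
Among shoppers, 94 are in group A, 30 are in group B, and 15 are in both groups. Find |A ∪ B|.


|A ∪ B| = |A| + |B| - |A ∩ B|
= 94 + 30 - 15
= 109

|A ∪ B| = 109


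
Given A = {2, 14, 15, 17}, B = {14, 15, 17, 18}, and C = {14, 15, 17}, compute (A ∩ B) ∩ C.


A ∩ B = {14, 15, 17}
(A ∩ B) ∩ C = {14, 15, 17}

A ∩ B ∩ C = {14, 15, 17}


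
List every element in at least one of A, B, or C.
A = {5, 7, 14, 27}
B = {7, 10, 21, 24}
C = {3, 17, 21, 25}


A ∪ B = {5, 7, 10, 14, 21, 24, 27}
(A ∪ B) ∪ C = {3, 5, 7, 10, 14, 17, 21, 24, 25, 27}

A ∪ B ∪ C = {3, 5, 7, 10, 14, 17, 21, 24, 25, 27}


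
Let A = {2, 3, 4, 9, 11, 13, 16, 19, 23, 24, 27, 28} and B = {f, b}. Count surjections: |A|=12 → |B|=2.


n = |A| = 12, k = |B| = 2. Surjections via inclusion-exclusion:
S(n,k) = Σ(-1)^i × C(k,i) × (k-i)^n, i=0 to k
i=0: (-1)^0×C(2,0)×2^12 = 4096
i=1: (-1)^1×C(2,1)×1^12 = -2
i=2: (-1)^2×C(2,2)×0^12 = 0
Total = 4094

Number of surjections = 4094


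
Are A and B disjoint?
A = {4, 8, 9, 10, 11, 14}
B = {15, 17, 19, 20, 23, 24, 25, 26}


Disjoint means A ∩ B = ∅.
A ∩ B = ∅
A ∩ B = ∅, so A and B are disjoint.

Yes, A and B are disjoint


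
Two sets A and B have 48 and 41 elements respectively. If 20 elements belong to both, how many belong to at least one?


|A ∪ B| = |A| + |B| - |A ∩ B|
= 48 + 41 - 20
= 69

|A ∪ B| = 69


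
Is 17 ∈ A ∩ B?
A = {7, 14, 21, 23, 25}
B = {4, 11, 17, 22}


A = {7, 14, 21, 23, 25}, B = {4, 11, 17, 22}
A ∩ B = elements in both A and B
A ∩ B = ∅
Checking if 17 ∈ A ∩ B
17 is not in A ∩ B → False

17 ∉ A ∩ B


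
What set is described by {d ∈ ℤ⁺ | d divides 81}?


Checking each candidate:
Condition: positive divisors of 81
Result = {1, 3, 9, 27, 81}

{1, 3, 9, 27, 81}


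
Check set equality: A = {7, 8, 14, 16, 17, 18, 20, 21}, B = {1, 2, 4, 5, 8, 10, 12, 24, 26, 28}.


Two sets are equal iff they have exactly the same elements.
A = {7, 8, 14, 16, 17, 18, 20, 21}
B = {1, 2, 4, 5, 8, 10, 12, 24, 26, 28}
Differences: {1, 2, 4, 5, 7, 10, 12, 14, 16, 17, 18, 20, 21, 24, 26, 28}
A ≠ B

No, A ≠ B


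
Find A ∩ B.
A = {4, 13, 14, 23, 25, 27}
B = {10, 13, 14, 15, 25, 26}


A ∩ B = elements in both A and B
A = {4, 13, 14, 23, 25, 27}
B = {10, 13, 14, 15, 25, 26}
A ∩ B = {13, 14, 25}

A ∩ B = {13, 14, 25}


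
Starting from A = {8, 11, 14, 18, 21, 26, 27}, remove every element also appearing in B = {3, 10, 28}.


A \ B = elements in A but not in B
A = {8, 11, 14, 18, 21, 26, 27}
B = {3, 10, 28}
Remove from A any elements in B
A \ B = {8, 11, 14, 18, 21, 26, 27}

A \ B = {8, 11, 14, 18, 21, 26, 27}


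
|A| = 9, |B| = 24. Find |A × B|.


|A × B| = |A| × |B|
= 9 × 24
= 216

|A × B| = 216


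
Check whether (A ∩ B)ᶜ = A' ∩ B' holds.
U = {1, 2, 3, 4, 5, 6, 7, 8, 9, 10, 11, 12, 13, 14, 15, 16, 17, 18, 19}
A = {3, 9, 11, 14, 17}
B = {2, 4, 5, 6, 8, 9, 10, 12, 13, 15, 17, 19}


LHS: A ∩ B = {9, 17}
(A ∩ B)' = U \ (A ∩ B) = {1, 2, 3, 4, 5, 6, 7, 8, 10, 11, 12, 13, 14, 15, 16, 18, 19}
A' = {1, 2, 4, 5, 6, 7, 8, 10, 12, 13, 15, 16, 18, 19}, B' = {1, 3, 7, 11, 14, 16, 18}
Claimed RHS: A' ∩ B' = {1, 7, 16, 18}
Identity is INVALID: LHS = {1, 2, 3, 4, 5, 6, 7, 8, 10, 11, 12, 13, 14, 15, 16, 18, 19} but the RHS claimed here equals {1, 7, 16, 18}. The correct form is (A ∩ B)' = A' ∪ B'.

Identity is invalid: (A ∩ B)' = {1, 2, 3, 4, 5, 6, 7, 8, 10, 11, 12, 13, 14, 15, 16, 18, 19} but A' ∩ B' = {1, 7, 16, 18}. The correct De Morgan law is (A ∩ B)' = A' ∪ B'.


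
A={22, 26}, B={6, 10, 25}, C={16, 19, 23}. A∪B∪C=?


A ∪ B = {6, 10, 22, 25, 26}
(A ∪ B) ∪ C = {6, 10, 16, 19, 22, 23, 25, 26}

A ∪ B ∪ C = {6, 10, 16, 19, 22, 23, 25, 26}


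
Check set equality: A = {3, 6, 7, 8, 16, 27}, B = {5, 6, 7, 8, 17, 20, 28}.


Two sets are equal iff they have exactly the same elements.
A = {3, 6, 7, 8, 16, 27}
B = {5, 6, 7, 8, 17, 20, 28}
Differences: {3, 5, 16, 17, 20, 27, 28}
A ≠ B

No, A ≠ B


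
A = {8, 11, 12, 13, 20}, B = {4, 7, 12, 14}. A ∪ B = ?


A ∪ B = all elements in A or B (or both)
A = {8, 11, 12, 13, 20}
B = {4, 7, 12, 14}
A ∪ B = {4, 7, 8, 11, 12, 13, 14, 20}

A ∪ B = {4, 7, 8, 11, 12, 13, 14, 20}


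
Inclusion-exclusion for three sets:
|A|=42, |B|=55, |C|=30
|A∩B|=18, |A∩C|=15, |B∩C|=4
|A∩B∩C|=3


|A∪B∪C| = |A|+|B|+|C| - |A∩B|-|A∩C|-|B∩C| + |A∩B∩C|
= 42+55+30 - 18-15-4 + 3
= 127 - 37 + 3
= 93

|A ∪ B ∪ C| = 93


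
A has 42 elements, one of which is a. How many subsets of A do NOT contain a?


Subsets of A avoiding a are subsets of A \ {a}, which has 41 elements.
Count = 2^(n-1) = 2^41
= 2199023255552

Number of subsets avoiding a = 2199023255552


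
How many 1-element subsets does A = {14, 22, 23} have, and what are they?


|A| = 3, so A has C(3,1) = 3 subsets of size 1.
Enumerate by choosing 1 elements from A at a time:
{14}, {22}, {23}

1-element subsets (3 total): {14}, {22}, {23}


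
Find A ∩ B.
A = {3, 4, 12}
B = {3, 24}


A ∩ B = elements in both A and B
A = {3, 4, 12}
B = {3, 24}
A ∩ B = {3}

A ∩ B = {3}


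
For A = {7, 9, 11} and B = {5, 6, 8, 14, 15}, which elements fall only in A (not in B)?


A = {7, 9, 11}
B = {5, 6, 8, 14, 15}
Region: only in A (not in B)
Elements: {7, 9, 11}

Elements only in A (not in B): {7, 9, 11}


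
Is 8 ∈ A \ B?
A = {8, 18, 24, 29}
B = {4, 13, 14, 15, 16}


A = {8, 18, 24, 29}, B = {4, 13, 14, 15, 16}
A \ B = elements in A but not in B
A \ B = {8, 18, 24, 29}
Checking if 8 ∈ A \ B
8 is in A \ B → True

8 ∈ A \ B


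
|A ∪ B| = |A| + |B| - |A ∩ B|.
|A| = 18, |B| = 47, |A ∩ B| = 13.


|A ∪ B| = |A| + |B| - |A ∩ B|
= 18 + 47 - 13
= 52

|A ∪ B| = 52


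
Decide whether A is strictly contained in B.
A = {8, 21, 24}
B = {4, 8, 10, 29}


A ⊂ B requires: A ⊆ B AND A ≠ B.
A ⊆ B? No
A ⊄ B, so A is not a proper subset.

No, A is not a proper subset of B


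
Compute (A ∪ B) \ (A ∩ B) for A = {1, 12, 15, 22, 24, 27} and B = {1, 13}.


A △ B = (A \ B) ∪ (B \ A) = elements in exactly one of A or B
A \ B = {12, 15, 22, 24, 27}
B \ A = {13}
A △ B = {12, 13, 15, 22, 24, 27}

A △ B = {12, 13, 15, 22, 24, 27}


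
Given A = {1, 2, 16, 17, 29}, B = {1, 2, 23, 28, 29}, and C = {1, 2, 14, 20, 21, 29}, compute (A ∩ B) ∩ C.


A ∩ B = {1, 2, 29}
(A ∩ B) ∩ C = {1, 2, 29}

A ∩ B ∩ C = {1, 2, 29}


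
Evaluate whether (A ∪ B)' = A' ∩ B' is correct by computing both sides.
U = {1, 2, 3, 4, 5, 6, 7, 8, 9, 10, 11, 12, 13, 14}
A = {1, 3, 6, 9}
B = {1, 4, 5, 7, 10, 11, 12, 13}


LHS: A ∪ B = {1, 3, 4, 5, 6, 7, 9, 10, 11, 12, 13}
(A ∪ B)' = U \ (A ∪ B) = {2, 8, 14}
A' = {2, 4, 5, 7, 8, 10, 11, 12, 13, 14}, B' = {2, 3, 6, 8, 9, 14}
Claimed RHS: A' ∩ B' = {2, 8, 14}
Identity is VALID: LHS = RHS = {2, 8, 14} ✓

Identity is valid. (A ∪ B)' = A' ∩ B' = {2, 8, 14}


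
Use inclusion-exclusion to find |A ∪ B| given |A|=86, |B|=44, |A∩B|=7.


|A ∪ B| = |A| + |B| - |A ∩ B|
= 86 + 44 - 7
= 123

|A ∪ B| = 123


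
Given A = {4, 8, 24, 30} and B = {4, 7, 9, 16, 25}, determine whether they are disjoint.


Disjoint means A ∩ B = ∅.
A ∩ B = {4}
A ∩ B ≠ ∅, so A and B are NOT disjoint.

No, A and B are not disjoint (A ∩ B = {4})


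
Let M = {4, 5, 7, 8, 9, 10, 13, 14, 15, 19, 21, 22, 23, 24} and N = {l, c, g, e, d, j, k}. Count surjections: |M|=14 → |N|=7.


n = |M| = 14, k = |N| = 7. Surjections via inclusion-exclusion:
S(n,k) = Σ(-1)^i × C(k,i) × (k-i)^n, i=0 to k
i=0: (-1)^0×C(7,0)×7^14 = 678223072849
i=1: (-1)^1×C(7,1)×6^14 = -548549148672
i=2: (-1)^2×C(7,2)×5^14 = 128173828125
i=3: (-1)^3×C(7,3)×4^14 = -9395240960
i=4: (-1)^4×C(7,4)×3^14 = 167403915
i=5: (-1)^5×C(7,5)×2^14 = -344064
i=6: (-1)^6×C(7,6)×1^14 = 7
i=7: (-1)^7×C(7,7)×0^14 = 0
Total = 248619571200

Number of surjections = 248619571200


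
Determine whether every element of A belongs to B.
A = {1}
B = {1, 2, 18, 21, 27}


A ⊆ B means every element of A is in B.
All elements of A are in B.
So A ⊆ B.

Yes, A ⊆ B


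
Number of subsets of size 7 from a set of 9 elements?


C(n,k) = n! / (k!(n-k)!)
C(9,7) = 9! / (7!2!)
= 36

C(9,7) = 36


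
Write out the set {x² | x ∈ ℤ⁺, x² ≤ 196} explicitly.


Checking each candidate:
Condition: positive perfect squares ≤ 196
Result = {1, 4, 9, 16, 25, 36, 49, 64, 81, 100, 121, 144, 169, 196}

{1, 4, 9, 16, 25, 36, 49, 64, 81, 100, 121, 144, 169, 196}


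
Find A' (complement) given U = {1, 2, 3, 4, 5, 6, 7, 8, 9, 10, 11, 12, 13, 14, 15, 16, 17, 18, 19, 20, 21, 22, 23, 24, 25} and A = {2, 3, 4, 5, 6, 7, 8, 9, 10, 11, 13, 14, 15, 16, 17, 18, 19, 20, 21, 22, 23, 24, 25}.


Aᶜ = U \ A = elements in U but not in A
U = {1, 2, 3, 4, 5, 6, 7, 8, 9, 10, 11, 12, 13, 14, 15, 16, 17, 18, 19, 20, 21, 22, 23, 24, 25}
A = {2, 3, 4, 5, 6, 7, 8, 9, 10, 11, 13, 14, 15, 16, 17, 18, 19, 20, 21, 22, 23, 24, 25}
Aᶜ = {1, 12}

Aᶜ = {1, 12}


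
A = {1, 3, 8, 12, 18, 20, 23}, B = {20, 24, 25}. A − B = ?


A \ B = elements in A but not in B
A = {1, 3, 8, 12, 18, 20, 23}
B = {20, 24, 25}
Remove from A any elements in B
A \ B = {1, 3, 8, 12, 18, 23}

A \ B = {1, 3, 8, 12, 18, 23}


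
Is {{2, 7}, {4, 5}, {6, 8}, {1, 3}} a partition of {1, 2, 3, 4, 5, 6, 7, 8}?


A partition requires: (1) non-empty parts, (2) pairwise disjoint, (3) union = U
Parts: {2, 7}, {4, 5}, {6, 8}, {1, 3}
Union of parts: {1, 2, 3, 4, 5, 6, 7, 8}
U = {1, 2, 3, 4, 5, 6, 7, 8}
All non-empty? True
Pairwise disjoint? True
Covers U? True

Yes, valid partition


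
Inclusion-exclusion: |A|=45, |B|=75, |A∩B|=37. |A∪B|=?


|A ∪ B| = |A| + |B| - |A ∩ B|
= 45 + 75 - 37
= 83

|A ∪ B| = 83


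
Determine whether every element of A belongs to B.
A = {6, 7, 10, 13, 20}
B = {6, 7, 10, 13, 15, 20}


A ⊆ B means every element of A is in B.
All elements of A are in B.
So A ⊆ B.

Yes, A ⊆ B


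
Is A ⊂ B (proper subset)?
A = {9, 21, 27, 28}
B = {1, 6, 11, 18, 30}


A ⊂ B requires: A ⊆ B AND A ≠ B.
A ⊆ B? No
A ⊄ B, so A is not a proper subset.

No, A is not a proper subset of B


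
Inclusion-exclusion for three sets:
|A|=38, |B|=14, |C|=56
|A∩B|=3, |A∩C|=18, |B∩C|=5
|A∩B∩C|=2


|A∪B∪C| = |A|+|B|+|C| - |A∩B|-|A∩C|-|B∩C| + |A∩B∩C|
= 38+14+56 - 3-18-5 + 2
= 108 - 26 + 2
= 84

|A ∪ B ∪ C| = 84


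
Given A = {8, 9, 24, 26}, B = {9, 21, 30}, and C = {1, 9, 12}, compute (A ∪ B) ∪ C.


A ∪ B = {8, 9, 21, 24, 26, 30}
(A ∪ B) ∪ C = {1, 8, 9, 12, 21, 24, 26, 30}

A ∪ B ∪ C = {1, 8, 9, 12, 21, 24, 26, 30}


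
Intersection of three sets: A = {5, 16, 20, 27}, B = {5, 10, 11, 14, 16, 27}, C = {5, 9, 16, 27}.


A ∩ B = {5, 16, 27}
(A ∩ B) ∩ C = {5, 16, 27}

A ∩ B ∩ C = {5, 16, 27}


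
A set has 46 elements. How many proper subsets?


Total subsets = 2^n = 2^46 = 70368744177664
Proper subsets exclude the set itself: 2^n - 1
= 70368744177664 - 1
= 70368744177663

Number of proper subsets = 70368744177663


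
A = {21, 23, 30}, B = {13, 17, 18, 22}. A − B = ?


A \ B = elements in A but not in B
A = {21, 23, 30}
B = {13, 17, 18, 22}
Remove from A any elements in B
A \ B = {21, 23, 30}

A \ B = {21, 23, 30}


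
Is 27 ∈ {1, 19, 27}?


A = {1, 19, 27}
Checking if 27 is in A
27 is in A → True

27 ∈ A


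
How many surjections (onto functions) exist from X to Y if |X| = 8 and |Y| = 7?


n = |X| = 8, k = |Y| = 7. Surjections via inclusion-exclusion:
S(n,k) = Σ(-1)^i × C(k,i) × (k-i)^n, i=0 to k
i=0: (-1)^0×C(7,0)×7^8 = 5764801
i=1: (-1)^1×C(7,1)×6^8 = -11757312
i=2: (-1)^2×C(7,2)×5^8 = 8203125
i=3: (-1)^3×C(7,3)×4^8 = -2293760
i=4: (-1)^4×C(7,4)×3^8 = 229635
i=5: (-1)^5×C(7,5)×2^8 = -5376
i=6: (-1)^6×C(7,6)×1^8 = 7
i=7: (-1)^7×C(7,7)×0^8 = 0
Total = 141120

Number of surjections = 141120


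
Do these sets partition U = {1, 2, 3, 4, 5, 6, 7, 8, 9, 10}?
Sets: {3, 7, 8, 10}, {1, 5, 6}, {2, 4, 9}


A partition requires: (1) non-empty parts, (2) pairwise disjoint, (3) union = U
Parts: {3, 7, 8, 10}, {1, 5, 6}, {2, 4, 9}
Union of parts: {1, 2, 3, 4, 5, 6, 7, 8, 9, 10}
U = {1, 2, 3, 4, 5, 6, 7, 8, 9, 10}
All non-empty? True
Pairwise disjoint? True
Covers U? True

Yes, valid partition


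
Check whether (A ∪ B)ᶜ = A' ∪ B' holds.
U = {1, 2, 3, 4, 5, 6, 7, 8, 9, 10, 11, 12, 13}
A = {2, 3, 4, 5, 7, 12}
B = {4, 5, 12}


LHS: A ∪ B = {2, 3, 4, 5, 7, 12}
(A ∪ B)' = U \ (A ∪ B) = {1, 6, 8, 9, 10, 11, 13}
A' = {1, 6, 8, 9, 10, 11, 13}, B' = {1, 2, 3, 6, 7, 8, 9, 10, 11, 13}
Claimed RHS: A' ∪ B' = {1, 2, 3, 6, 7, 8, 9, 10, 11, 13}
Identity is INVALID: LHS = {1, 6, 8, 9, 10, 11, 13} but the RHS claimed here equals {1, 2, 3, 6, 7, 8, 9, 10, 11, 13}. The correct form is (A ∪ B)' = A' ∩ B'.

Identity is invalid: (A ∪ B)' = {1, 6, 8, 9, 10, 11, 13} but A' ∪ B' = {1, 2, 3, 6, 7, 8, 9, 10, 11, 13}. The correct De Morgan law is (A ∪ B)' = A' ∩ B'.


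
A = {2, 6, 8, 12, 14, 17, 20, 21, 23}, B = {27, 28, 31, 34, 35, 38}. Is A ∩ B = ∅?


Disjoint means A ∩ B = ∅.
A ∩ B = ∅
A ∩ B = ∅, so A and B are disjoint.

Yes, A and B are disjoint


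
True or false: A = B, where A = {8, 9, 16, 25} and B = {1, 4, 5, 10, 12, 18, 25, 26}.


Two sets are equal iff they have exactly the same elements.
A = {8, 9, 16, 25}
B = {1, 4, 5, 10, 12, 18, 25, 26}
Differences: {1, 4, 5, 8, 9, 10, 12, 16, 18, 26}
A ≠ B

No, A ≠ B


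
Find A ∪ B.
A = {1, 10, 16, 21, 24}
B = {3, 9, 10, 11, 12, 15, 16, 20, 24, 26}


A ∪ B = all elements in A or B (or both)
A = {1, 10, 16, 21, 24}
B = {3, 9, 10, 11, 12, 15, 16, 20, 24, 26}
A ∪ B = {1, 3, 9, 10, 11, 12, 15, 16, 20, 21, 24, 26}

A ∪ B = {1, 3, 9, 10, 11, 12, 15, 16, 20, 21, 24, 26}


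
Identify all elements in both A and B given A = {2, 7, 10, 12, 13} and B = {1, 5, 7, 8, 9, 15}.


A = {2, 7, 10, 12, 13}
B = {1, 5, 7, 8, 9, 15}
Region: in both A and B
Elements: {7}

Elements in both A and B: {7}


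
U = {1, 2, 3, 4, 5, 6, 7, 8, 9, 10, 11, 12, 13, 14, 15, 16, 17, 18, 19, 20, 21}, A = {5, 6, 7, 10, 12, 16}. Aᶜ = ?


Aᶜ = U \ A = elements in U but not in A
U = {1, 2, 3, 4, 5, 6, 7, 8, 9, 10, 11, 12, 13, 14, 15, 16, 17, 18, 19, 20, 21}
A = {5, 6, 7, 10, 12, 16}
Aᶜ = {1, 2, 3, 4, 8, 9, 11, 13, 14, 15, 17, 18, 19, 20, 21}

Aᶜ = {1, 2, 3, 4, 8, 9, 11, 13, 14, 15, 17, 18, 19, 20, 21}


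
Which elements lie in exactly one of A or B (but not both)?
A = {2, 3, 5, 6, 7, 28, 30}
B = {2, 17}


A △ B = (A \ B) ∪ (B \ A) = elements in exactly one of A or B
A \ B = {3, 5, 6, 7, 28, 30}
B \ A = {17}
A △ B = {3, 5, 6, 7, 17, 28, 30}

A △ B = {3, 5, 6, 7, 17, 28, 30}


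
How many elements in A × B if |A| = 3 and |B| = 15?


|A × B| = |A| × |B|
= 3 × 15
= 45

|A × B| = 45


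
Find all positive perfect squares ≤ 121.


Checking each candidate:
Condition: positive perfect squares ≤ 121
Result = {1, 4, 9, 16, 25, 36, 49, 64, 81, 100, 121}

{1, 4, 9, 16, 25, 36, 49, 64, 81, 100, 121}


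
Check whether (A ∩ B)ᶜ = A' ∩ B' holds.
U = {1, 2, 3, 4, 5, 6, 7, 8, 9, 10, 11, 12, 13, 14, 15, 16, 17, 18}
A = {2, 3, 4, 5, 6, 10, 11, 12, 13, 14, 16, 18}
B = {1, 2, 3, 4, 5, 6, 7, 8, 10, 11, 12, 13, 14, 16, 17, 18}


LHS: A ∩ B = {2, 3, 4, 5, 6, 10, 11, 12, 13, 14, 16, 18}
(A ∩ B)' = U \ (A ∩ B) = {1, 7, 8, 9, 15, 17}
A' = {1, 7, 8, 9, 15, 17}, B' = {9, 15}
Claimed RHS: A' ∩ B' = {9, 15}
Identity is INVALID: LHS = {1, 7, 8, 9, 15, 17} but the RHS claimed here equals {9, 15}. The correct form is (A ∩ B)' = A' ∪ B'.

Identity is invalid: (A ∩ B)' = {1, 7, 8, 9, 15, 17} but A' ∩ B' = {9, 15}. The correct De Morgan law is (A ∩ B)' = A' ∪ B'.


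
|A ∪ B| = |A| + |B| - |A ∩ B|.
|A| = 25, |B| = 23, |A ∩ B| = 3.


|A ∪ B| = |A| + |B| - |A ∩ B|
= 25 + 23 - 3
= 45

|A ∪ B| = 45


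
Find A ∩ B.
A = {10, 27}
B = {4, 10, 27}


A ∩ B = elements in both A and B
A = {10, 27}
B = {4, 10, 27}
A ∩ B = {10, 27}

A ∩ B = {10, 27}


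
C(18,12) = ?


C(n,k) = n! / (k!(n-k)!)
C(18,12) = 18! / (12!6!)
= 18564

C(18,12) = 18564


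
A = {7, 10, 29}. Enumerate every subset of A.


|A| = 3, so |P(A)| = 2^3 = 8
Enumerate subsets by cardinality (0 to 3):
∅, {7}, {10}, {29}, {7, 10}, {7, 29}, {10, 29}, {7, 10, 29}

P(A) has 8 subsets: ∅, {7}, {10}, {29}, {7, 10}, {7, 29}, {10, 29}, {7, 10, 29}


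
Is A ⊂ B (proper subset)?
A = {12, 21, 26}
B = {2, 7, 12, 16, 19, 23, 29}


A ⊂ B requires: A ⊆ B AND A ≠ B.
A ⊆ B? No
A ⊄ B, so A is not a proper subset.

No, A is not a proper subset of B


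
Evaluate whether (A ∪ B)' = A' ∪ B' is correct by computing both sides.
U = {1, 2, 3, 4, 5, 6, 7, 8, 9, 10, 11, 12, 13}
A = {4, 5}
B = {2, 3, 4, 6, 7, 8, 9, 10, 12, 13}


LHS: A ∪ B = {2, 3, 4, 5, 6, 7, 8, 9, 10, 12, 13}
(A ∪ B)' = U \ (A ∪ B) = {1, 11}
A' = {1, 2, 3, 6, 7, 8, 9, 10, 11, 12, 13}, B' = {1, 5, 11}
Claimed RHS: A' ∪ B' = {1, 2, 3, 5, 6, 7, 8, 9, 10, 11, 12, 13}
Identity is INVALID: LHS = {1, 11} but the RHS claimed here equals {1, 2, 3, 5, 6, 7, 8, 9, 10, 11, 12, 13}. The correct form is (A ∪ B)' = A' ∩ B'.

Identity is invalid: (A ∪ B)' = {1, 11} but A' ∪ B' = {1, 2, 3, 5, 6, 7, 8, 9, 10, 11, 12, 13}. The correct De Morgan law is (A ∪ B)' = A' ∩ B'.


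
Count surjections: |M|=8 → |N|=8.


n = |M| = 8, k = |N| = 8. Surjections via inclusion-exclusion:
S(n,k) = Σ(-1)^i × C(k,i) × (k-i)^n, i=0 to k
i=0: (-1)^0×C(8,0)×8^8 = 16777216
i=1: (-1)^1×C(8,1)×7^8 = -46118408
i=2: (-1)^2×C(8,2)×6^8 = 47029248
i=3: (-1)^3×C(8,3)×5^8 = -21875000
i=4: (-1)^4×C(8,4)×4^8 = 4587520
i=5: (-1)^5×C(8,5)×3^8 = -367416
i=6: (-1)^6×C(8,6)×2^8 = 7168
i=7: (-1)^7×C(8,7)×1^8 = -8
i=8: (-1)^8×C(8,8)×0^8 = 0
Total = 40320

Number of surjections = 40320


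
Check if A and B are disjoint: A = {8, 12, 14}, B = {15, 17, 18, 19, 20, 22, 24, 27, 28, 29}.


Disjoint means A ∩ B = ∅.
A ∩ B = ∅
A ∩ B = ∅, so A and B are disjoint.

Yes, A and B are disjoint


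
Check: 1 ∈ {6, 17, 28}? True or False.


A = {6, 17, 28}
Checking if 1 is in A
1 is not in A → False

1 ∉ A


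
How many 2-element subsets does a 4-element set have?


C(n,k) = n! / (k!(n-k)!)
C(4,2) = 4! / (2!2!)
= 6

C(4,2) = 6


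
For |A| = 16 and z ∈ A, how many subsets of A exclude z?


Subsets of A avoiding z are subsets of A \ {z}, which has 15 elements.
Count = 2^(n-1) = 2^15
= 32768

Number of subsets avoiding z = 32768


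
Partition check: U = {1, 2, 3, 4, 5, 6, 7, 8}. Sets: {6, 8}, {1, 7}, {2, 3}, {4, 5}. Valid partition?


A partition requires: (1) non-empty parts, (2) pairwise disjoint, (3) union = U
Parts: {6, 8}, {1, 7}, {2, 3}, {4, 5}
Union of parts: {1, 2, 3, 4, 5, 6, 7, 8}
U = {1, 2, 3, 4, 5, 6, 7, 8}
All non-empty? True
Pairwise disjoint? True
Covers U? True

Yes, valid partition


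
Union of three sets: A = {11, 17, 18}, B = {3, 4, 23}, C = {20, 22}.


A ∪ B = {3, 4, 11, 17, 18, 23}
(A ∪ B) ∪ C = {3, 4, 11, 17, 18, 20, 22, 23}

A ∪ B ∪ C = {3, 4, 11, 17, 18, 20, 22, 23}


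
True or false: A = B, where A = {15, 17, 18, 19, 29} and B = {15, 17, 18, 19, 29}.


Two sets are equal iff they have exactly the same elements.
A = {15, 17, 18, 19, 29}
B = {15, 17, 18, 19, 29}
Same elements → A = B

Yes, A = B


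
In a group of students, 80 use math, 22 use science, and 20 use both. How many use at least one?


|A ∪ B| = |A| + |B| - |A ∩ B|
= 80 + 22 - 20
= 82

|A ∪ B| = 82


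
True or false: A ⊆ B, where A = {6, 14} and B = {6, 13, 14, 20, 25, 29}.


A ⊆ B means every element of A is in B.
All elements of A are in B.
So A ⊆ B.

Yes, A ⊆ B


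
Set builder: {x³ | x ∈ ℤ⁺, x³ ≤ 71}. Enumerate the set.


Checking each candidate:
Condition: positive perfect cubes ≤ 71
Result = {1, 8, 27, 64}

{1, 8, 27, 64}


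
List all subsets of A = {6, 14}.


|A| = 2, so |P(A)| = 2^2 = 4
Enumerate subsets by cardinality (0 to 2):
∅, {6}, {14}, {6, 14}

P(A) has 4 subsets: ∅, {6}, {14}, {6, 14}


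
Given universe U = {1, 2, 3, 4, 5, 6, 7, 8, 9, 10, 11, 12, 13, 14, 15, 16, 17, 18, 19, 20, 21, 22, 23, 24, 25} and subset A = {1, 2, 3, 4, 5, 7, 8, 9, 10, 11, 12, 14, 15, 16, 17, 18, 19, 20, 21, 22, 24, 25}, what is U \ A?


Aᶜ = U \ A = elements in U but not in A
U = {1, 2, 3, 4, 5, 6, 7, 8, 9, 10, 11, 12, 13, 14, 15, 16, 17, 18, 19, 20, 21, 22, 23, 24, 25}
A = {1, 2, 3, 4, 5, 7, 8, 9, 10, 11, 12, 14, 15, 16, 17, 18, 19, 20, 21, 22, 24, 25}
Aᶜ = {6, 13, 23}

Aᶜ = {6, 13, 23}


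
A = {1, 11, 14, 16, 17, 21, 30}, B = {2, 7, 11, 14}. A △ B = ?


A △ B = (A \ B) ∪ (B \ A) = elements in exactly one of A or B
A \ B = {1, 16, 17, 21, 30}
B \ A = {2, 7}
A △ B = {1, 2, 7, 16, 17, 21, 30}

A △ B = {1, 2, 7, 16, 17, 21, 30}


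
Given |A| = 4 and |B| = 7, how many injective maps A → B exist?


An injection sends each of |A| = 4 inputs to a distinct output in B.
# injections = |B|·(|B|-1)·…·(|B|-|A|+1) = 7! / (7 - 4)!
= 7 × 6 × 5 × 4
= 840

Number of injections = 840
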